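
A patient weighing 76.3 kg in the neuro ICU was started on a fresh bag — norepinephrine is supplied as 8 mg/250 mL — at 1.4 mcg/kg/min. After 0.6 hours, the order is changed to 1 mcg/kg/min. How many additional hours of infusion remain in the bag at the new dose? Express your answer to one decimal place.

Initial rate:
Dose = 1.4 mcg/kg/min × 76.3 kg = 106.82 mcg/min
106.82 mcg/min × 60 min/hr = 6409.2 mcg/hr
Concentration = 8 mg ÷ 250 mL = 0.032 mg/mL = 32 mcg/mL
Rate = 6409.2 mcg/hr ÷ 32 mcg/mL = 200.2875 mL/hr
Volume infused so far = 200.2875 mL/hr × 0.6 hr = 120.1725 mL
Volume remaining = 250 − 120.1725 = 129.8275 mL
New rate:
Dose = 1 mcg/kg/min × 76.3 kg = 76.3 mcg/min
76.3 mcg/min × 60 min/hr = 4578 mcg/hr
Rate = 4578 mcg/hr ÷ 32 mcg/mL = 143.0625 mL/hr
Time remaining = 129.8275 mL ÷ 143.0625 mL/hr = 0.907488 hr

0.9 hours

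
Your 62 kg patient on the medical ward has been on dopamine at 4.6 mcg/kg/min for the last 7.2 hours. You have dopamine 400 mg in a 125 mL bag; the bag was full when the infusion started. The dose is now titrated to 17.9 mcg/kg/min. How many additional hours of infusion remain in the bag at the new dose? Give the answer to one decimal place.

Initial rate:
Dose = 4.6 mcg/kg/min × 62 kg = 285.2 mcg/min
285.2 mcg/min × 60 min/hr = 17112 mcg/hr
Concentration = 400 mg ÷ 125 mL = 3.2 mg/mL = 3200 mcg/mL
Rate = 17112 mcg/hr ÷ 3200 mcg/mL = 5.3475 mL/hr
Volume infused so far = 5.3475 mL/hr × 7.2 hr = 38.502 mL
Volume remaining = 125 − 38.502 = 86.498 mL
New rate:
Dose = 17.9 mcg/kg/min × 62 kg = 1109.8 mcg/min
1109.8 mcg/min × 60 min/hr = 66588 mcg/hr
Rate = 66588 mcg/hr ÷ 3200 mcg/mL = 20.80875 mL/hr
Time remaining = 86.498 mL ÷ 20.80875 mL/hr = 4.156809 hr

4.2 hours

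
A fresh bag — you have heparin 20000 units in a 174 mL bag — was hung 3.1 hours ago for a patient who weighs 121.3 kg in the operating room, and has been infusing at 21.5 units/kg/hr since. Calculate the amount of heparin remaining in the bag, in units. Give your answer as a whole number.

Dose = 21.5 units/kg/hr × 121.3 kg = 2607.95 units/hr
Concentration = 20000 units ÷ 174 mL = 114.9425 units/mL
Rate = 2607.95 units/hr ÷ 114.9425 units/mL = 22.68916 mL/hr
Volume infused = 22.68916 mL/hr × 3.1 hr = 70.33641 mL
Volume remaining = 174 − 70.33641 = 103.6636 mL
Drug remaining = 103.6636 mL × 114.9425 units/mL = 11915.35 units

11915 units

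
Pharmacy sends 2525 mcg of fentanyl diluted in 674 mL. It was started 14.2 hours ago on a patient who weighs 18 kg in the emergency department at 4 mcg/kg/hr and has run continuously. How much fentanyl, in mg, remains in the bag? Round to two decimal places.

Dose = 4 mcg/kg/hr × 18 kg = 72 mcg/hr
Concentration = 2525 mcg ÷ 674 mL = 3.746291 mcg/mL
Rate = 72 mcg/hr ÷ 3.746291 mcg/mL = 19.21901 mL/hr
Volume infused = 19.21901 mL/hr × 14.2 hr = 272.9099 mL
Volume remaining = 674 − 272.9099 = 401.0901 mL
Drug remaining = 401.0901 mL × 3.746291 mcg/mL = 1502.6 mcg = 1.5026 mg

1.50 mg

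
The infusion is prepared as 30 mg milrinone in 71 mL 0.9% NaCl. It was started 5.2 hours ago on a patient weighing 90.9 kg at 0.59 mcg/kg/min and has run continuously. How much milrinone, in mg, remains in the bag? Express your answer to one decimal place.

Dose = 0.59 mcg/kg/min × 90.9 kg = 53.631 mcg/min
53.631 mcg/min × 60 min/hr = 3217.86 mcg/hr
Concentration = 30 mg ÷ 71 mL = 0.4225352 mg/mL = 422.5352 mcg/mL
Rate = 3217.86 mcg/hr ÷ 422.5352 mcg/mL = 7.615602 mL/hr
Volume infused = 7.615602 mL/hr × 5.2 hr = 39.60113 mL
Volume remaining = 71 − 39.60113 = 31.39887 mL
Drug remaining = 31.39887 mL × 422.5352 mcg/mL = 13267.13 mcg = 13.26713 mg

13.3 mg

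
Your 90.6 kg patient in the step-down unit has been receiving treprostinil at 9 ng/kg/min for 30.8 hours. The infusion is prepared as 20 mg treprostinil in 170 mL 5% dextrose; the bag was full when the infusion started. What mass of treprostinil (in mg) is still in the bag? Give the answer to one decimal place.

Dose = 9 ng/kg/min × 90.6 kg = 815.4 ng/min
815.4 ng/min × 60 min/hr = 48924 ng/hr
Concentration = 20 mg ÷ 170 mL = 0.1176471 mg/mL = 117647.1 ng/mL
Rate = 48924 ng/hr ÷ 117647.1 ng/mL = 0.415854 mL/hr
Volume infused = 0.415854 mL/hr × 30.8 hr = 12.8083 mL
Volume remaining = 170 − 12.8083 = 157.1917 mL
Drug remaining = 157.1917 mL × 117647.1 ng/mL = 18493141 ng = 18.49314 mg

18.5 mg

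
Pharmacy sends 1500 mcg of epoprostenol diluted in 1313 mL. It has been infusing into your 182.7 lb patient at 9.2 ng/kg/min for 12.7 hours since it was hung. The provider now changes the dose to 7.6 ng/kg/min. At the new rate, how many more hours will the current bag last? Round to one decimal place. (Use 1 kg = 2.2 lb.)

24.2 hours

Initial rate:
Weight = 182.7 lb ÷ 2.2 lb/kg = 83.04545 kg
Dose = 9.2 ng/kg/min × 83.04545 kg = 764.0182 ng/min
764.0182 ng/min × 60 min/hr = 45841.09 ng/hr
Concentration = 1500 mcg ÷ 1313 mL = 1.142422 mcg/mL = 1142.422 ng/mL
Rate = 45841.09 ng/hr ÷ 1142.422 ng/mL = 40.12623 mL/hr
Volume infused so far = 40.12623 mL/hr × 12.7 hr = 509.6032 mL
Volume remaining = 1313 − 509.6032 = 803.3968 mL
New rate:
Dose = 7.6 ng/kg/min × 83.04545 kg = 631.1455 ng/min
631.1455 ng/min × 60 min/hr = 37868.73 ng/hr
Rate = 37868.73 ng/hr ÷ 1142.422 ng/mL = 33.14776 mL/hr
Time remaining = 803.3968 mL ÷ 33.14776 mL/hr = 24.23684 hr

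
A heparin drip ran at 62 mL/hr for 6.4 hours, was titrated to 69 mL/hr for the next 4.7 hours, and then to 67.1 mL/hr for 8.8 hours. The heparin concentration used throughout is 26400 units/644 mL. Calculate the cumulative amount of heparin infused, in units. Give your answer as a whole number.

53767 units

Concentration = 26400 units ÷ 644 mL = 40.99379 units/mL
Stage 1: 62 mL/hr × 6.4 hr = 396.8 mL → 396.8 mL × 40.99379 units/mL = 16266.34 units
Stage 2: 69 mL/hr × 4.7 hr = 324.3 mL → 324.3 mL × 40.99379 units/mL = 13294.29 units
Stage 3: 67.1 mL/hr × 8.8 hr = 590.48 mL → 590.48 mL × 40.99379 units/mL = 24206.01 units
Total = 16266.34 + 13294.29 + 24206.01 = 53766.63 units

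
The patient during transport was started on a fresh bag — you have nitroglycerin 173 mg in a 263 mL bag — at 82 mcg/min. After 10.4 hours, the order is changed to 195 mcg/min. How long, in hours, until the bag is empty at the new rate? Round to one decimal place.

10.4 hours

Initial rate:
82 mcg/min × 60 min/hr = 4920 mcg/hr
Concentration = 173 mg ÷ 263 mL = 0.6577947 mg/mL = 657.7947 mcg/mL
Rate = 4920 mcg/hr ÷ 657.7947 mcg/mL = 7.479538 mL/hr
Volume infused so far = 7.479538 mL/hr × 10.4 hr = 77.78719 mL
Volume remaining = 263 − 77.78719 = 185.2128 mL
New rate:
195 mcg/min × 60 min/hr = 11700 mcg/hr
Rate = 11700 mcg/hr ÷ 657.7947 mcg/mL = 17.78671 mL/hr
Time remaining = 185.2128 mL ÷ 17.78671 mL/hr = 10.41299 hr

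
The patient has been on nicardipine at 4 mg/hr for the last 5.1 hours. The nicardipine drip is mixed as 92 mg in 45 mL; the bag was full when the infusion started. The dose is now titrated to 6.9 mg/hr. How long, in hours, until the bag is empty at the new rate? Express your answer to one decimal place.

10.4 hours

Initial rate:
Concentration = 92 mg ÷ 45 mL = 2.044444 mg/mL
Rate = 4 mg/hr ÷ 2.044444 mg/mL = 1.956522 mL/hr
Volume infused so far = 1.956522 mL/hr × 5.1 hr = 9.978261 mL
Volume remaining = 45 − 9.978261 = 35.02174 mL
New rate:
Rate = 6.9 mg/hr ÷ 2.044444 mg/mL = 3.375 mL/hr
Time remaining = 35.02174 mL ÷ 3.375 mL/hr = 10.37681 hr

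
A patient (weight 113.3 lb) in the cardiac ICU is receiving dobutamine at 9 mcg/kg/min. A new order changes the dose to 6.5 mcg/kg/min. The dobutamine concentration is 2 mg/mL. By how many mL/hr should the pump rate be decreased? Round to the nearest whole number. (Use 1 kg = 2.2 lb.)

At the current dose:
Weight = 113.3 lb ÷ 2.2 lb/kg = 51.5 kg
Dose = 9 mcg/kg/min × 51.5 kg = 463.5 mcg/min
463.5 mcg/min × 60 min/hr = 27810 mcg/hr
Concentration = 2 mg/mL = 2000 mcg/mL
Rate = 27810 mcg/hr ÷ 2000 mcg/mL = 13.905 mL/hr
At the new dose:
Dose = 6.5 mcg/kg/min × 51.5 kg = 334.75 mcg/min
334.75 mcg/min × 60 min/hr = 20085 mcg/hr
Rate = 20085 mcg/hr ÷ 2000 mcg/mL = 10.0425 mL/hr
Change = 10.0425 − 13.905 = -3.8625 mL/hr → 3.8625 mL/hr decrease

4 mL/hr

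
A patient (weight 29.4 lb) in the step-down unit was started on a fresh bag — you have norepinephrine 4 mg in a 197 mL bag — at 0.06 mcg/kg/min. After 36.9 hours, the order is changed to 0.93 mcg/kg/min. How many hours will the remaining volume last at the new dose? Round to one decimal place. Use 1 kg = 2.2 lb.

3.0 hours

Initial rate:
Weight = 29.4 lb ÷ 2.2 lb/kg = 13.36364 kg
Dose = 0.06 mcg/kg/min × 13.36364 kg = 0.8018182 mcg/min
0.8018182 mcg/min × 60 min/hr = 48.10909 mcg/hr
Concentration = 4 mg ÷ 197 mL = 0.02030457 mg/mL = 20.30457 mcg/mL
Rate = 48.10909 mcg/hr ÷ 20.30457 mcg/mL = 2.369373 mL/hr
Volume infused so far = 2.369373 mL/hr × 36.9 hr = 87.42985 mL
Volume remaining = 197 − 87.42985 = 109.5701 mL
New rate:
Dose = 0.93 mcg/kg/min × 13.36364 kg = 12.42818 mcg/min
12.42818 mcg/min × 60 min/hr = 745.6909 mcg/hr
Rate = 745.6909 mcg/hr ÷ 20.30457 mcg/mL = 36.72528 mL/hr
Time remaining = 109.5701 mL ÷ 36.72528 mL/hr = 2.983508 hr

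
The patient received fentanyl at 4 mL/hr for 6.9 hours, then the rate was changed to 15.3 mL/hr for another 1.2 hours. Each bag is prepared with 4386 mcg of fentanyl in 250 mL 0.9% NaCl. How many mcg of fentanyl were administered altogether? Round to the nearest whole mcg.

Concentration = 4386 mcg ÷ 250 mL = 17.544 mcg/mL
Stage 1: 4 mL/hr × 6.9 hr = 27.6 mL → 27.6 mL × 17.544 mcg/mL = 484.2144 mcg
Stage 2: 15.3 mL/hr × 1.2 hr = 18.36 mL → 18.36 mL × 17.544 mcg/mL = 322.1078 mcg
Total = 484.2144 + 322.1078 = 806.3222 mcg

806 mcg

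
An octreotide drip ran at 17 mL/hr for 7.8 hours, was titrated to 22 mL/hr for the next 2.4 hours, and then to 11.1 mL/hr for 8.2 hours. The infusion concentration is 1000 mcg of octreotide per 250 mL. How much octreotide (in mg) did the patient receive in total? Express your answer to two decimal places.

1.11 mg

Concentration = 1000 mcg ÷ 250 mL = 4 mcg/mL
Stage 1: 17 mL/hr × 7.8 hr = 132.6 mL → 132.6 mL × 4 mcg/mL = 530.4 mcg
Stage 2: 22 mL/hr × 2.4 hr = 52.8 mL → 52.8 mL × 4 mcg/mL = 211.2 mcg
Stage 3: 11.1 mL/hr × 8.2 hr = 91.02 mL → 91.02 mL × 4 mcg/mL = 364.08 mcg
Total = 530.4 + 211.2 + 364.08 = 1105.68 mcg = 1.10568 mg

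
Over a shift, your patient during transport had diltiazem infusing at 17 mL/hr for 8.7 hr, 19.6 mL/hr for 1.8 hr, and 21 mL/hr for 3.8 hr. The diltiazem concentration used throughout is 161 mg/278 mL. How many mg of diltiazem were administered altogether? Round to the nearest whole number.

Concentration = 161 mg ÷ 278 mL = 0.5791367 mg/mL
Stage 1: 17 mL/hr × 8.7 hr = 147.9 mL → 147.9 mL × 0.5791367 mg/mL = 85.65432 mg
Stage 2: 19.6 mL/hr × 1.8 hr = 35.28 mL → 35.28 mL × 0.5791367 mg/mL = 20.43194 mg
Stage 3: 21 mL/hr × 3.8 hr = 79.8 mL → 79.8 mL × 0.5791367 mg/mL = 46.21511 mg
Total = 85.65432 + 20.43194 + 46.21511 = 152.3014 mg

152 mg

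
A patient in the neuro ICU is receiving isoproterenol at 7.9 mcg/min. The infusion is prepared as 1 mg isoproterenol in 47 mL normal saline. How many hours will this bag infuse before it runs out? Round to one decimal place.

2.1 hours

7.9 mcg/min × 60 min/hr = 474 mcg/hr
Concentration = 1 mg ÷ 47 mL = 0.0212766 mg/mL = 21.2766 mcg/mL
Rate = 474 mcg/hr ÷ 21.2766 mcg/mL = 22.278 mL/hr
Duration = 47 mL ÷ 22.278 mL/hr = 2.109705 hr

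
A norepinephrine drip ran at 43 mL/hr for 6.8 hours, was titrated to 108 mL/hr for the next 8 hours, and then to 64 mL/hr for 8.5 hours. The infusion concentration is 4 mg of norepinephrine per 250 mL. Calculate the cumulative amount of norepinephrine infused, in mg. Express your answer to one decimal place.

27.2 mg

Concentration = 4 mg ÷ 250 mL = 0.016 mg/mL
Stage 1: 43 mL/hr × 6.8 hr = 292.4 mL → 292.4 mL × 0.016 mg/mL = 4.6784 mg
Stage 2: 108 mL/hr × 8 hr = 864 mL → 864 mL × 0.016 mg/mL = 13.824 mg
Stage 3: 64 mL/hr × 8.5 hr = 544 mL → 544 mL × 0.016 mg/mL = 8.704 mg
Total = 4.6784 + 13.824 + 8.704 = 27.2064 mg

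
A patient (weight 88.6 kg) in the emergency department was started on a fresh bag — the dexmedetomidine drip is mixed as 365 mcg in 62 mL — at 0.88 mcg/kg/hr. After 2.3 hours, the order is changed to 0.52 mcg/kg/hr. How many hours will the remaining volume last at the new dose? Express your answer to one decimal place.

Initial rate:
Dose = 0.88 mcg/kg/hr × 88.6 kg = 77.968 mcg/hr
Concentration = 365 mcg ÷ 62 mL = 5.887097 mcg/mL
Rate = 77.968 mcg/hr ÷ 5.887097 mcg/mL = 13.24388 mL/hr
Volume infused so far = 13.24388 mL/hr × 2.3 hr = 30.46092 mL
Volume remaining = 62 − 30.46092 = 31.53908 mL
New rate:
Dose = 0.52 mcg/kg/hr × 88.6 kg = 46.072 mcg/hr
Rate = 46.072 mcg/hr ÷ 5.887097 mcg/mL = 7.825929 mL/hr
Time remaining = 31.53908 mL ÷ 7.825929 mL/hr = 4.030075 hr

4.0 hours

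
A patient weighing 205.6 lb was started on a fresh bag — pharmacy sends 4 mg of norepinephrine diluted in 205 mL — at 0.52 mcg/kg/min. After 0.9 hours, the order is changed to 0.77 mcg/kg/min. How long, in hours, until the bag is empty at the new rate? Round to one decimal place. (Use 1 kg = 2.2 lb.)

Initial rate:
Weight = 205.6 lb ÷ 2.2 lb/kg = 93.45455 kg
Dose = 0.52 mcg/kg/min × 93.45455 kg = 48.59636 mcg/min
48.59636 mcg/min × 60 min/hr = 2915.782 mcg/hr
Concentration = 4 mg ÷ 205 mL = 0.0195122 mg/mL = 19.5122 mcg/mL
Rate = 2915.782 mcg/hr ÷ 19.5122 mcg/mL = 149.4338 mL/hr
Volume infused so far = 149.4338 mL/hr × 0.9 hr = 134.4904 mL
Volume remaining = 205 − 134.4904 = 70.50956 mL
New rate:
Dose = 0.77 mcg/kg/min × 93.45455 kg = 71.96 mcg/min
71.96 mcg/min × 60 min/hr = 4317.6 mcg/hr
Rate = 4317.6 mcg/hr ÷ 19.5122 mcg/mL = 221.277 mL/hr
Time remaining = 70.50956 mL ÷ 221.277 mL/hr = 0.3186484 hr

0.3 hours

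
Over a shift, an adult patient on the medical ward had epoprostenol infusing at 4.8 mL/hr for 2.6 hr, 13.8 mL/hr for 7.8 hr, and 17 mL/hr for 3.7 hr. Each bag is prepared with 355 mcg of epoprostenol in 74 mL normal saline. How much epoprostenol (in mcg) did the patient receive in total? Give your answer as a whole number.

Concentration = 355 mcg ÷ 74 mL = 4.797297 mcg/mL
Stage 1: 4.8 mL/hr × 2.6 hr = 12.48 mL → 12.48 mL × 4.797297 mcg/mL = 59.87027 mcg
Stage 2: 13.8 mL/hr × 7.8 hr = 107.64 mL → 107.64 mL × 4.797297 mcg/mL = 516.3811 mcg
Stage 3: 17 mL/hr × 3.7 hr = 62.9 mL → 62.9 mL × 4.797297 mcg/mL = 301.75 mcg
Total = 59.87027 + 516.3811 + 301.75 = 878.0014 mcg

878 mcg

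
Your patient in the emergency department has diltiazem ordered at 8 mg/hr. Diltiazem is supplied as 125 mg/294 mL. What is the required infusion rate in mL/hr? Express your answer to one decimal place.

Concentration = 125 mg ÷ 294 mL = 0.4251701 mg/mL
Rate = 8 mg/hr ÷ 0.4251701 mg/mL = 18.816 mL/hr

18.8 mL/hr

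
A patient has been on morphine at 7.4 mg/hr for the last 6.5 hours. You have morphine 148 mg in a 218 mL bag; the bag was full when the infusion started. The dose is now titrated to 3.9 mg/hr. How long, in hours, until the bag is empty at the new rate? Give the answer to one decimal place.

Initial rate:
Concentration = 148 mg ÷ 218 mL = 0.6788991 mg/mL
Rate = 7.4 mg/hr ÷ 0.6788991 mg/mL = 10.9 mL/hr
Volume infused so far = 10.9 mL/hr × 6.5 hr = 70.85 mL
Volume remaining = 218 − 70.85 = 147.15 mL
New rate:
Rate = 3.9 mg/hr ÷ 0.6788991 mg/mL = 5.744595 mL/hr
Time remaining = 147.15 mL ÷ 5.744595 mL/hr = 25.61538 hr

25.6 hours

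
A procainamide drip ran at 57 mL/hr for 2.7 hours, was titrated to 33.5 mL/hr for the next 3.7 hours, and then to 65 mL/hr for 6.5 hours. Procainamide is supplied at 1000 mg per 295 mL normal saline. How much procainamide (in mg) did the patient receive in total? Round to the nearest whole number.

Concentration = 1000 mg ÷ 295 mL = 3.389831 mg/mL
Stage 1: 57 mL/hr × 2.7 hr = 153.9 mL → 153.9 mL × 3.389831 mg/mL = 521.6949 mg
Stage 2: 33.5 mL/hr × 3.7 hr = 123.95 mL → 123.95 mL × 3.389831 mg/mL = 420.1695 mg
Stage 3: 65 mL/hr × 6.5 hr = 422.5 mL → 422.5 mL × 3.389831 mg/mL = 1432.203 mg
Total = 521.6949 + 420.1695 + 1432.203 = 2374.068 mg

2374 mg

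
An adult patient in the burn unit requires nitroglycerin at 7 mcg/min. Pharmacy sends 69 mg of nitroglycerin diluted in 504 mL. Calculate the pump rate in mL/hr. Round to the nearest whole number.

3 mL/hr

7 mcg/min × 60 min/hr = 420 mcg/hr
Concentration = 69 mg ÷ 504 mL = 0.1369048 mg/mL = 136.9048 mcg/mL
Rate = 420 mcg/hr ÷ 136.9048 mcg/mL = 3.067826 mL/hr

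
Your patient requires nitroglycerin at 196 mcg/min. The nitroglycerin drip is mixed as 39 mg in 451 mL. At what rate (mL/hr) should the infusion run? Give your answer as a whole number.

136 mL/hr

196 mcg/min × 60 min/hr = 11760 mcg/hr
Concentration = 39 mg ÷ 451 mL = 0.0864745 mg/mL = 86.4745 mcg/mL
Rate = 11760 mcg/hr ÷ 86.4745 mcg/mL = 135.9938 mL/hr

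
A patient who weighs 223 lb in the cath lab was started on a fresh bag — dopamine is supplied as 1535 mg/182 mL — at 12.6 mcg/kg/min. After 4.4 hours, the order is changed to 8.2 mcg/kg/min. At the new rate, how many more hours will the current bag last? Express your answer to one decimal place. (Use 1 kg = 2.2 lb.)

Initial rate:
Weight = 223 lb ÷ 2.2 lb/kg = 101.3636 kg
Dose = 12.6 mcg/kg/min × 101.3636 kg = 1277.182 mcg/min
1277.182 mcg/min × 60 min/hr = 76630.91 mcg/hr
Concentration = 1535 mg ÷ 182 mL = 8.434066 mg/mL = 8434.066 mcg/mL
Rate = 76630.91 mcg/hr ÷ 8434.066 mcg/mL = 9.08588 mL/hr
Volume infused so far = 9.08588 mL/hr × 4.4 hr = 39.97787 mL
Volume remaining = 182 − 39.97787 = 142.0221 mL
New rate:
Dose = 8.2 mcg/kg/min × 101.3636 kg = 831.1818 mcg/min
831.1818 mcg/min × 60 min/hr = 49870.91 mcg/hr
Rate = 49870.91 mcg/hr ÷ 8434.066 mcg/mL = 5.913033 mL/hr
Time remaining = 142.0221 mL ÷ 5.913033 mL/hr = 24.01849 hr

24.0 hours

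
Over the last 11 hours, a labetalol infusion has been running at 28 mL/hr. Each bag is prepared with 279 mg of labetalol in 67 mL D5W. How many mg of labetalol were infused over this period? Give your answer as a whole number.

Concentration = 279 mg ÷ 67 mL = 4.164179 mg/mL
Drug rate = 28 mL/hr × 4.164179 mg/mL = 116.597 mg/hr
Total = 116.597 mg/hr × 11 hr = 1282.567 mg

1283 mg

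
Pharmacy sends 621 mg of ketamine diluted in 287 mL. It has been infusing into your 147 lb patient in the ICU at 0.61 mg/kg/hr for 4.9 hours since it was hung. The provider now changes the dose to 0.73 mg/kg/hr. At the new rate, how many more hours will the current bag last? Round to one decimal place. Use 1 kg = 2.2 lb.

8.6 hours

Initial rate:
Weight = 147 lb ÷ 2.2 lb/kg = 66.81818 kg
Dose = 0.61 mg/kg/hr × 66.81818 kg = 40.75909 mg/hr
Concentration = 621 mg ÷ 287 mL = 2.163763 mg/mL
Rate = 40.75909 mg/hr ÷ 2.163763 mg/mL = 18.83713 mL/hr
Volume infused so far = 18.83713 mL/hr × 4.9 hr = 92.30195 mL
Volume remaining = 287 − 92.30195 = 194.6981 mL
New rate:
Dose = 0.73 mg/kg/hr × 66.81818 kg = 48.77727 mg/hr
Rate = 48.77727 mg/hr ÷ 2.163763 mg/mL = 22.5428 mL/hr
Time remaining = 194.6981 mL ÷ 22.5428 mL/hr = 8.636819 hr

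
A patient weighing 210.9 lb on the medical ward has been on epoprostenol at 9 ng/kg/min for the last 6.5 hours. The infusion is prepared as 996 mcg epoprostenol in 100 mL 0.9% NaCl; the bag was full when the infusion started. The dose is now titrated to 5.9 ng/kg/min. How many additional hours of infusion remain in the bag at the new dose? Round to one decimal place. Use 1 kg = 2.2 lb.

Initial rate:
Weight = 210.9 lb ÷ 2.2 lb/kg = 95.86364 kg
Dose = 9 ng/kg/min × 95.86364 kg = 862.7727 ng/min
862.7727 ng/min × 60 min/hr = 51766.36 ng/hr
Concentration = 996 mcg ÷ 100 mL = 9.96 mcg/mL = 9960 ng/mL
Rate = 51766.36 ng/hr ÷ 9960 ng/mL = 5.197426 mL/hr
Volume infused so far = 5.197426 mL/hr × 6.5 hr = 33.78327 mL
Volume remaining = 100 − 33.78327 = 66.21673 mL
New rate:
Dose = 5.9 ng/kg/min × 95.86364 kg = 565.5955 ng/min
565.5955 ng/min × 60 min/hr = 33935.73 ng/hr
Rate = 33935.73 ng/hr ÷ 9960 ng/mL = 3.407202 mL/hr
Time remaining = 66.21673 mL ÷ 3.407202 mL/hr = 19.43435 hr

19.4 hours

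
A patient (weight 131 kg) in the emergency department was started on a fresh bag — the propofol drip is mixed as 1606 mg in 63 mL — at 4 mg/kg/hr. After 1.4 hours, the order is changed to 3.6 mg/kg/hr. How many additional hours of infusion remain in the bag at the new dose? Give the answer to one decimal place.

1.8 hours

Initial rate:
Dose = 4 mg/kg/hr × 131 kg = 524 mg/hr
Concentration = 1606 mg ÷ 63 mL = 25.49206 mg/mL
Rate = 524 mg/hr ÷ 25.49206 mg/mL = 20.55542 mL/hr
Volume infused so far = 20.55542 mL/hr × 1.4 hr = 28.77758 mL
Volume remaining = 63 − 28.77758 = 34.22242 mL
New rate:
Dose = 3.6 mg/kg/hr × 131 kg = 471.6 mg/hr
Rate = 471.6 mg/hr ÷ 25.49206 mg/mL = 18.49988 mL/hr
Time remaining = 34.22242 mL ÷ 18.49988 mL/hr = 1.849873 hr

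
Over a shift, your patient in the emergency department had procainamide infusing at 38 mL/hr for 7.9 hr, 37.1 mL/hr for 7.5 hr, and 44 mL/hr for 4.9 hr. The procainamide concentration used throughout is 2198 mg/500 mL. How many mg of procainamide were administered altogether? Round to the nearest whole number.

3491 mg

Concentration = 2198 mg ÷ 500 mL = 4.396 mg/mL
Stage 1: 38 mL/hr × 7.9 hr = 300.2 mL → 300.2 mL × 4.396 mg/mL = 1319.679 mg
Stage 2: 37.1 mL/hr × 7.5 hr = 278.25 mL → 278.25 mL × 4.396 mg/mL = 1223.187 mg
Stage 3: 44 mL/hr × 4.9 hr = 215.6 mL → 215.6 mL × 4.396 mg/mL = 947.7776 mg
Total = 1319.679 + 1223.187 + 947.7776 = 3490.644 mg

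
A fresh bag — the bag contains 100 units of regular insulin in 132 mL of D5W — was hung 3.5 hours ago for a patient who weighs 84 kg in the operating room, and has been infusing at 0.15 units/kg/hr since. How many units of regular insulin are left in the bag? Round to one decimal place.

Dose = 0.15 units/kg/hr × 84 kg = 12.6 units/hr
Concentration = 100 units ÷ 132 mL = 0.7575758 units/mL
Rate = 12.6 units/hr ÷ 0.7575758 units/mL = 16.632 mL/hr
Volume infused = 16.632 mL/hr × 3.5 hr = 58.212 mL
Volume remaining = 132 − 58.212 = 73.788 mL
Drug remaining = 73.788 mL × 0.7575758 units/mL = 55.9 units

55.9 units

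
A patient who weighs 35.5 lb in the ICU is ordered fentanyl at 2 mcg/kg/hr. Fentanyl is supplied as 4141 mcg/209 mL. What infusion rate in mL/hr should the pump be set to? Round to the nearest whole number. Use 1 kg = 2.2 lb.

2 mL/hr

Weight = 35.5 lb ÷ 2.2 lb/kg = 16.13636 kg
Dose = 2 mcg/kg/hr × 16.13636 kg = 32.27273 mcg/hr
Concentration = 4141 mcg ÷ 209 mL = 19.8134 mcg/mL
Rate = 32.27273 mcg/hr ÷ 19.8134 mcg/mL = 1.628834 mL/hr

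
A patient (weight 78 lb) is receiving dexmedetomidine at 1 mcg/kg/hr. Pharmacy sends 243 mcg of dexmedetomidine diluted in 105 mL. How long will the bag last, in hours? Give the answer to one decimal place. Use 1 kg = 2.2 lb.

6.9 hours

Weight = 78 lb ÷ 2.2 lb/kg = 35.45455 kg
Dose = 1 mcg/kg/hr × 35.45455 kg = 35.45455 mcg/hr
Concentration = 243 mcg ÷ 105 mL = 2.314286 mcg/mL
Rate = 35.45455 mcg/hr ÷ 2.314286 mcg/mL = 15.31987 mL/hr
Duration = 105 mL ÷ 15.31987 mL/hr = 6.853846 hr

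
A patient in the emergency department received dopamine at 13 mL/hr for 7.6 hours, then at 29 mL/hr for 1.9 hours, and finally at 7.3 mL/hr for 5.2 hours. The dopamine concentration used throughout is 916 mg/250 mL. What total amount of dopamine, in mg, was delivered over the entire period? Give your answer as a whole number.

Concentration = 916 mg ÷ 250 mL = 3.664 mg/mL
Stage 1: 13 mL/hr × 7.6 hr = 98.8 mL → 98.8 mL × 3.664 mg/mL = 362.0032 mg
Stage 2: 29 mL/hr × 1.9 hr = 55.1 mL → 55.1 mL × 3.664 mg/mL = 201.8864 mg
Stage 3: 7.3 mL/hr × 5.2 hr = 37.96 mL → 37.96 mL × 3.664 mg/mL = 139.0854 mg
Total = 362.0032 + 201.8864 + 139.0854 = 702.975 mg

703 mg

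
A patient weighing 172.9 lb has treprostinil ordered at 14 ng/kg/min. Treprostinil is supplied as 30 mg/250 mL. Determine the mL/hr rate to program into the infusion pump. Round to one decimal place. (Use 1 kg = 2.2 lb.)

0.6 mL/hr

Weight = 172.9 lb ÷ 2.2 lb/kg = 78.59091 kg
Dose = 14 ng/kg/min × 78.59091 kg = 1100.273 ng/min
1100.273 ng/min × 60 min/hr = 66016.36 ng/hr
Concentration = 30 mg ÷ 250 mL = 0.12 mg/mL = 120000 ng/mL
Rate = 66016.36 ng/hr ÷ 120000 ng/mL = 0.5501364 mL/hr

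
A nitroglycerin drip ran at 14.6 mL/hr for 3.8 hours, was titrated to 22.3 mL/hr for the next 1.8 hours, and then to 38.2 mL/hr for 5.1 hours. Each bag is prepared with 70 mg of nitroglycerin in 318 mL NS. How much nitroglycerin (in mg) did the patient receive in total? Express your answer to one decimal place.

Concentration = 70 mg ÷ 318 mL = 0.2201258 mg/mL
Stage 1: 14.6 mL/hr × 3.8 hr = 55.48 mL → 55.48 mL × 0.2201258 mg/mL = 12.21258 mg
Stage 2: 22.3 mL/hr × 1.8 hr = 40.14 mL → 40.14 mL × 0.2201258 mg/mL = 8.835849 mg
Stage 3: 38.2 mL/hr × 5.1 hr = 194.82 mL → 194.82 mL × 0.2201258 mg/mL = 42.88491 mg
Total = 12.21258 + 8.835849 + 42.88491 = 63.93333 mg

63.9 mg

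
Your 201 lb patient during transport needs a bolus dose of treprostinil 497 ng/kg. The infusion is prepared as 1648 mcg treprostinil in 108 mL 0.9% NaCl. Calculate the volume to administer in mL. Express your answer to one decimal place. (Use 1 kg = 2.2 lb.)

Weight = 201 lb ÷ 2.2 lb/kg = 91.36364 kg
Dose = 497 ng/kg × 91.36364 kg = 45407.73 ng
Concentration = 1648 mcg ÷ 108 mL = 15.25926 mcg/mL = 15259.26 ng/mL
Volume = 45407.73 ng ÷ 15259.26 ng/mL = 2.975749 mL

3.0 mL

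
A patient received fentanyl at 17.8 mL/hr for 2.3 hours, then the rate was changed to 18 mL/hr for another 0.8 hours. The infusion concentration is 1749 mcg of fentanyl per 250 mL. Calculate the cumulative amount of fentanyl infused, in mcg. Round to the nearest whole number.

Concentration = 1749 mcg ÷ 250 mL = 6.996 mcg/mL
Stage 1: 17.8 mL/hr × 2.3 hr = 40.94 mL → 40.94 mL × 6.996 mcg/mL = 286.4162 mcg
Stage 2: 18 mL/hr × 0.8 hr = 14.4 mL → 14.4 mL × 6.996 mcg/mL = 100.7424 mcg
Total = 286.4162 + 100.7424 = 387.1586 mcg

387 mcg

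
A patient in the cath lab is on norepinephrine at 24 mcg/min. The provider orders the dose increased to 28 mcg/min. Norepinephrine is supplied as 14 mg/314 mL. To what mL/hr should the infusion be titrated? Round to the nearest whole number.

28 mcg/min × 60 min/hr = 1680 mcg/hr
Concentration = 14 mg ÷ 314 mL = 0.04458599 mg/mL = 44.58599 mcg/mL
Rate = 1680 mcg/hr ÷ 44.58599 mcg/mL = 37.68 mL/hr

38 mL/hr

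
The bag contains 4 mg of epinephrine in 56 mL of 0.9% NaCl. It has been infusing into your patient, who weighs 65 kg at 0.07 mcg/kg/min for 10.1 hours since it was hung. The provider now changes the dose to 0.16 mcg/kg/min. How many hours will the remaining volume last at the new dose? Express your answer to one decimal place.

Initial rate:
Dose = 0.07 mcg/kg/min × 65 kg = 4.55 mcg/min
4.55 mcg/min × 60 min/hr = 273 mcg/hr
Concentration = 4 mg ÷ 56 mL = 0.07142857 mg/mL = 71.42857 mcg/mL
Rate = 273 mcg/hr ÷ 71.42857 mcg/mL = 3.822 mL/hr
Volume infused so far = 3.822 mL/hr × 10.1 hr = 38.6022 mL
Volume remaining = 56 − 38.6022 = 17.3978 mL
New rate:
Dose = 0.16 mcg/kg/min × 65 kg = 10.4 mcg/min
10.4 mcg/min × 60 min/hr = 624 mcg/hr
Rate = 624 mcg/hr ÷ 71.42857 mcg/mL = 8.736 mL/hr
Time remaining = 17.3978 mL ÷ 8.736 mL/hr = 1.991506 hr

2.0 hours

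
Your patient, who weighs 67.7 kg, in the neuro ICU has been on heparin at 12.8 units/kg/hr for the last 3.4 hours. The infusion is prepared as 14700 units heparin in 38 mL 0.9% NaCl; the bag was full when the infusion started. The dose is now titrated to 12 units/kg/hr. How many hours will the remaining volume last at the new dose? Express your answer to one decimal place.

14.5 hours

Initial rate:
Dose = 12.8 units/kg/hr × 67.7 kg = 866.56 units/hr
Concentration = 14700 units ÷ 38 mL = 386.8421 units/mL
Rate = 866.56 units/hr ÷ 386.8421 units/mL = 2.240087 mL/hr
Volume infused so far = 2.240087 mL/hr × 3.4 hr = 7.616296 mL
Volume remaining = 38 − 7.616296 = 30.3837 mL
New rate:
Dose = 12 units/kg/hr × 67.7 kg = 812.4 units/hr
Rate = 812.4 units/hr ÷ 386.8421 units/mL = 2.100082 mL/hr
Time remaining = 30.3837 mL ÷ 2.100082 mL/hr = 14.46787 hr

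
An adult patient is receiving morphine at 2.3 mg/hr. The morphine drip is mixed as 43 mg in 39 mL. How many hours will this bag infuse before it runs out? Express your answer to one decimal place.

18.7 hours

Concentration = 43 mg ÷ 39 mL = 1.102564 mg/mL
Rate = 2.3 mg/hr ÷ 1.102564 mg/mL = 2.086047 mL/hr
Duration = 39 mL ÷ 2.086047 mL/hr = 18.69565 hr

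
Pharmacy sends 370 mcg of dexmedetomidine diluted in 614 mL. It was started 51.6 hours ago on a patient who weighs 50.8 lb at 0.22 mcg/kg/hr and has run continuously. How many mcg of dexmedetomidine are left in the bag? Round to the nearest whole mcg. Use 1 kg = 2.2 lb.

108 mcg

Weight = 50.8 lb ÷ 2.2 lb/kg = 23.09091 kg
Dose = 0.22 mcg/kg/hr × 23.09091 kg = 5.08 mcg/hr
Concentration = 370 mcg ÷ 614 mL = 0.6026059 mcg/mL
Rate = 5.08 mcg/hr ÷ 0.6026059 mcg/mL = 8.430054 mL/hr
Volume infused = 8.430054 mL/hr × 51.6 hr = 434.9908 mL
Volume remaining = 614 − 434.9908 = 179.0092 mL
Drug remaining = 179.0092 mL × 0.6026059 mcg/mL = 107.872 mcg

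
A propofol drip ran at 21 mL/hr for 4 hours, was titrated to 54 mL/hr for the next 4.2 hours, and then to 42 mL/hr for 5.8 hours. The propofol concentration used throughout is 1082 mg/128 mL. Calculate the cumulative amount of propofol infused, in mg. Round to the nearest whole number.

4686 mg

Concentration = 1082 mg ÷ 128 mL = 8.453125 mg/mL
Stage 1: 21 mL/hr × 4 hr = 84 mL → 84 mL × 8.453125 mg/mL = 710.0625 mg
Stage 2: 54 mL/hr × 4.2 hr = 226.8 mL → 226.8 mL × 8.453125 mg/mL = 1917.169 mg
Stage 3: 42 mL/hr × 5.8 hr = 243.6 mL → 243.6 mL × 8.453125 mg/mL = 2059.181 mg
Total = 710.0625 + 1917.169 + 2059.181 = 4686.412 mg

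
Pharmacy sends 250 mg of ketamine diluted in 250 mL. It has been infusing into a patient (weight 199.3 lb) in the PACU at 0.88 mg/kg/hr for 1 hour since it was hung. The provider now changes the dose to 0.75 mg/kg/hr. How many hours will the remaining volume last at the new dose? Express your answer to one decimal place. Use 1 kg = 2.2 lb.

2.5 hours

Initial rate:
Weight = 199.3 lb ÷ 2.2 lb/kg = 90.59091 kg
Dose = 0.88 mg/kg/hr × 90.59091 kg = 79.72 mg/hr
Concentration = 250 mg ÷ 250 mL = 1 mg/mL
Rate = 79.72 mg/hr ÷ 1 mg/mL = 79.72 mL/hr
Volume infused so far = 79.72 mL/hr × 1 hr = 79.72 mL
Volume remaining = 250 − 79.72 = 170.28 mL
New rate:
Dose = 0.75 mg/kg/hr × 90.59091 kg = 67.94318 mg/hr
Rate = 67.94318 mg/hr ÷ 1 mg/mL = 67.94318 mL/hr
Time remaining = 170.28 mL ÷ 67.94318 mL/hr = 2.506212 hr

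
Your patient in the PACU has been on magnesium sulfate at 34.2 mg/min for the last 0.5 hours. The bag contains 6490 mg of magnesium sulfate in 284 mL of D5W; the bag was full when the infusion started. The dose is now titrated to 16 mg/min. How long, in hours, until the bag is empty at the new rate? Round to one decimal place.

Initial rate:
34.2 mg/min × 60 min/hr = 2052 mg/hr
Concentration = 6490 mg ÷ 284 mL = 22.85211 mg/mL
Rate = 2052 mg/hr ÷ 22.85211 mg/mL = 89.79476 mL/hr
Volume infused so far = 89.79476 mL/hr × 0.5 hr = 44.89738 mL
Volume remaining = 284 − 44.89738 = 239.1026 mL
New rate:
16 mg/min × 60 min/hr = 960 mg/hr
Rate = 960 mg/hr ÷ 22.85211 mg/mL = 42.00924 mL/hr
Time remaining = 239.1026 mL ÷ 42.00924 mL/hr = 5.691667 hr

5.7 hours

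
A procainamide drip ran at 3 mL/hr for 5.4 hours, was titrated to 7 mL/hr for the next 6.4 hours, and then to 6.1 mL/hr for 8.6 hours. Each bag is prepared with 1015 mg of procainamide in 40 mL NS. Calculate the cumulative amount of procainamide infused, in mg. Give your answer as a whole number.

2879 mg

Concentration = 1015 mg ÷ 40 mL = 25.375 mg/mL
Stage 1: 3 mL/hr × 5.4 hr = 16.2 mL → 16.2 mL × 25.375 mg/mL = 411.075 mg
Stage 2: 7 mL/hr × 6.4 hr = 44.8 mL → 44.8 mL × 25.375 mg/mL = 1136.8 mg
Stage 3: 6.1 mL/hr × 8.6 hr = 52.46 mL → 52.46 mL × 25.375 mg/mL = 1331.172 mg
Total = 411.075 + 1136.8 + 1331.172 = 2879.048 mg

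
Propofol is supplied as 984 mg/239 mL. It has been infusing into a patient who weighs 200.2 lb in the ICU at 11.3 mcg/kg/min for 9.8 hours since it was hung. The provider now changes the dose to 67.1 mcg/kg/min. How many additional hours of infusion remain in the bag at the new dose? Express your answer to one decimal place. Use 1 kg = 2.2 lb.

Initial rate:
Weight = 200.2 lb ÷ 2.2 lb/kg = 91 kg
Dose = 11.3 mcg/kg/min × 91 kg = 1028.3 mcg/min
1028.3 mcg/min × 60 min/hr = 61698 mcg/hr
Concentration = 984 mg ÷ 239 mL = 4.117155 mg/mL = 4117.155 mcg/mL
Rate = 61698 mcg/hr ÷ 4117.155 mcg/mL = 14.98559 mL/hr
Volume infused so far = 14.98559 mL/hr × 9.8 hr = 146.8588 mL
Volume remaining = 239 − 146.8588 = 92.1412 mL
New rate:
Dose = 67.1 mcg/kg/min × 91 kg = 6106.1 mcg/min
6106.1 mcg/min × 60 min/hr = 366366 mcg/hr
Rate = 366366 mcg/hr ÷ 4117.155 mcg/mL = 88.98524 mL/hr
Time remaining = 92.1412 mL ÷ 88.98524 mL/hr = 1.035466 hr

1.0 hours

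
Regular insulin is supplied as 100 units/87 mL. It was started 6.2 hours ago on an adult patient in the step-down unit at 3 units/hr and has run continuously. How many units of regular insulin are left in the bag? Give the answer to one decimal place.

81.4 units

Concentration = 100 units ÷ 87 mL = 1.149425 units/mL
Rate = 3 units/hr ÷ 1.149425 units/mL = 2.61 mL/hr
Volume infused = 2.61 mL/hr × 6.2 hr = 16.182 mL
Volume remaining = 87 − 16.182 = 70.818 mL
Drug remaining = 70.818 mL × 1.149425 units/mL = 81.4 units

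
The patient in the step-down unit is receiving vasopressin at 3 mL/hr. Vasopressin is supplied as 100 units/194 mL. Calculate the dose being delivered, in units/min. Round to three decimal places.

0.026 units/min

Concentration = 100 units ÷ 194 mL = 0.5154639 units/mL
Drug rate = 3 mL/hr × 0.5154639 units/mL = 1.546392 units/hr
1.546392 units/hr ÷ 60 min/hr = 0.0257732 units/min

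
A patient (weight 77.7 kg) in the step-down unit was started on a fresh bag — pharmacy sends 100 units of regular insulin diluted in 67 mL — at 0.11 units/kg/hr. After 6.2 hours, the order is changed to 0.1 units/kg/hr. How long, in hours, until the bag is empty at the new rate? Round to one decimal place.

6.1 hours

Initial rate:
Dose = 0.11 units/kg/hr × 77.7 kg = 8.547 units/hr
Concentration = 100 units ÷ 67 mL = 1.492537 units/mL
Rate = 8.547 units/hr ÷ 1.492537 units/mL = 5.72649 mL/hr
Volume infused so far = 5.72649 mL/hr × 6.2 hr = 35.50424 mL
Volume remaining = 67 − 35.50424 = 31.49576 mL
New rate:
Dose = 0.1 units/kg/hr × 77.7 kg = 7.77 units/hr
Rate = 7.77 units/hr ÷ 1.492537 units/mL = 5.2059 mL/hr
Time remaining = 31.49576 mL ÷ 5.2059 mL/hr = 6.050013 hr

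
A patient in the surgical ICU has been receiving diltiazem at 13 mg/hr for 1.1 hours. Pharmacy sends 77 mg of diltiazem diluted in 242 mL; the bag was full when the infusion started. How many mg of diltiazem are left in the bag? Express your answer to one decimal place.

Concentration = 77 mg ÷ 242 mL = 0.3181818 mg/mL
Rate = 13 mg/hr ÷ 0.3181818 mg/mL = 40.85714 mL/hr
Volume infused = 40.85714 mL/hr × 1.1 hr = 44.94286 mL
Volume remaining = 242 − 44.94286 = 197.0571 mL
Drug remaining = 197.0571 mL × 0.3181818 mg/mL = 62.7 mg

62.7 mg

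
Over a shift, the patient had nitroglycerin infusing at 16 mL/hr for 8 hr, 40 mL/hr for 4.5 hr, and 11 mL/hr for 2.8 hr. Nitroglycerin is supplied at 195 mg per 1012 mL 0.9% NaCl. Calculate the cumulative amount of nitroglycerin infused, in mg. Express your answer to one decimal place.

65.3 mg

Concentration = 195 mg ÷ 1012 mL = 0.1926877 mg/mL
Stage 1: 16 mL/hr × 8 hr = 128 mL → 128 mL × 0.1926877 mg/mL = 24.66403 mg
Stage 2: 40 mL/hr × 4.5 hr = 180 mL → 180 mL × 0.1926877 mg/mL = 34.68379 mg
Stage 3: 11 mL/hr × 2.8 hr = 30.8 mL → 30.8 mL × 0.1926877 mg/mL = 5.934783 mg
Total = 24.66403 + 34.68379 + 5.934783 = 65.28261 mg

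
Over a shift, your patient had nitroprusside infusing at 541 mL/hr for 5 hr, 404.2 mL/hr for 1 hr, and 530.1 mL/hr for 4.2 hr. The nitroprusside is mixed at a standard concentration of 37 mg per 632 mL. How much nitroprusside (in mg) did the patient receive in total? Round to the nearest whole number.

312 mg

Concentration = 37 mg ÷ 632 mL = 0.0585443 mg/mL
Stage 1: 541 mL/hr × 5 hr = 2705 mL → 2705 mL × 0.0585443 mg/mL = 158.3623 mg
Stage 2: 404.2 mL/hr × 1 hr = 404.2 mL → 404.2 mL × 0.0585443 mg/mL = 23.66361 mg
Stage 3: 530.1 mL/hr × 4.2 hr = 2226.42 mL → 2226.42 mL × 0.0585443 mg/mL = 130.3442 mg
Total = 158.3623 + 23.66361 + 130.3442 = 312.3702 mg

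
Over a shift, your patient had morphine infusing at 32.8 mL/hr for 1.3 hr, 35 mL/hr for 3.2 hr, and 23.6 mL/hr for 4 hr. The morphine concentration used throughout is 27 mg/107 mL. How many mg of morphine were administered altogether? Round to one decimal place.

Concentration = 27 mg ÷ 107 mL = 0.2523364 mg/mL
Stage 1: 32.8 mL/hr × 1.3 hr = 42.64 mL → 42.64 mL × 0.2523364 mg/mL = 10.75963 mg
Stage 2: 35 mL/hr × 3.2 hr = 112 mL → 112 mL × 0.2523364 mg/mL = 28.26168 mg
Stage 3: 23.6 mL/hr × 4 hr = 94.4 mL → 94.4 mL × 0.2523364 mg/mL = 23.82056 mg
Total = 10.75963 + 28.26168 + 23.82056 = 62.84187 mg

62.8 mg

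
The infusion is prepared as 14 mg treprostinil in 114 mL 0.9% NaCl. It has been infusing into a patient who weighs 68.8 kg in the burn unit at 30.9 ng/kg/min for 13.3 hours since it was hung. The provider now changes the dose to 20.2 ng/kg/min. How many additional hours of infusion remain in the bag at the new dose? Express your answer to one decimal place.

Initial rate:
Dose = 30.9 ng/kg/min × 68.8 kg = 2125.92 ng/min
2125.92 ng/min × 60 min/hr = 127555.2 ng/hr
Concentration = 14 mg ÷ 114 mL = 0.122807 mg/mL = 122807 ng/mL
Rate = 127555.2 ng/hr ÷ 122807 ng/mL = 1.038664 mL/hr
Volume infused so far = 1.038664 mL/hr × 13.3 hr = 13.81423 mL
Volume remaining = 114 − 13.81423 = 100.1858 mL
New rate:
Dose = 20.2 ng/kg/min × 68.8 kg = 1389.76 ng/min
1389.76 ng/min × 60 min/hr = 83385.6 ng/hr
Rate = 83385.6 ng/hr ÷ 122807 ng/mL = 0.678997 mL/hr
Time remaining = 100.1858 mL ÷ 0.678997 mL/hr = 147.5496 hr

147.5 hours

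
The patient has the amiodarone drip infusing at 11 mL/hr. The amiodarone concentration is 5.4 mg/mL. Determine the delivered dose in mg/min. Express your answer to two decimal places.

Drug rate = 11 mL/hr × 5.4 mg/mL = 59.4 mg/hr
59.4 mg/hr ÷ 60 min/hr = 0.99 mg/min

0.99 mg/min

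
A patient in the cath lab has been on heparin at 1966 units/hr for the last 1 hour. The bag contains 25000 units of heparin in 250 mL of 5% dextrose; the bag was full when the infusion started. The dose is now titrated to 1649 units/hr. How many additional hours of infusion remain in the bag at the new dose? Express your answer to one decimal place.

14.0 hours

Initial rate:
Concentration = 25000 units ÷ 250 mL = 100 units/mL
Rate = 1966 units/hr ÷ 100 units/mL = 19.66 mL/hr
Volume infused so far = 19.66 mL/hr × 1 hr = 19.66 mL
Volume remaining = 250 − 19.66 = 230.34 mL
New rate:
Rate = 1649 units/hr ÷ 100 units/mL = 16.49 mL/hr
Time remaining = 230.34 mL ÷ 16.49 mL/hr = 13.96847 hr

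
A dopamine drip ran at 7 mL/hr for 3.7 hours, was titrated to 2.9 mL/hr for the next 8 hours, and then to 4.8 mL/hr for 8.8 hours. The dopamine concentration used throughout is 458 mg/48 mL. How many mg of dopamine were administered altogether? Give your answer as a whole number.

Concentration = 458 mg ÷ 48 mL = 9.541667 mg/mL
Stage 1: 7 mL/hr × 3.7 hr = 25.9 mL → 25.9 mL × 9.541667 mg/mL = 247.1292 mg
Stage 2: 2.9 mL/hr × 8 hr = 23.2 mL → 23.2 mL × 9.541667 mg/mL = 221.3667 mg
Stage 3: 4.8 mL/hr × 8.8 hr = 42.24 mL → 42.24 mL × 9.541667 mg/mL = 403.04 mg
Total = 247.1292 + 221.3667 + 403.04 = 871.5358 mg

872 mg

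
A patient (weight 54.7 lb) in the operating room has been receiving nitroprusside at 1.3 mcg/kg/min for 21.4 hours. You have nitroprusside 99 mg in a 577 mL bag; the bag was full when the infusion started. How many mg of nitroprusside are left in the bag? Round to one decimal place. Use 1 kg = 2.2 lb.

Weight = 54.7 lb ÷ 2.2 lb/kg = 24.86364 kg
Dose = 1.3 mcg/kg/min × 24.86364 kg = 32.32273 mcg/min
32.32273 mcg/min × 60 min/hr = 1939.364 mcg/hr
Concentration = 99 mg ÷ 577 mL = 0.1715771 mg/mL = 171.5771 mcg/mL
Rate = 1939.364 mcg/hr ÷ 171.5771 mcg/mL = 11.30316 mL/hr
Volume infused = 11.30316 mL/hr × 21.4 hr = 241.8876 mL
Volume remaining = 577 − 241.8876 = 335.1124 mL
Drug remaining = 335.1124 mL × 171.5771 mcg/mL = 57497.62 mcg = 57.49762 mg

57.5 mg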